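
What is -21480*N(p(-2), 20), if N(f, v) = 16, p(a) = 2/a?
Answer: -343680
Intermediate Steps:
-21480*N(p(-2), 20) = -21480*16 = -343680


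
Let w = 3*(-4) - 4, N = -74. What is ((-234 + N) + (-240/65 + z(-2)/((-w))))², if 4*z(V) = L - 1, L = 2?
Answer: 67244269225/692224 ≈ 97142.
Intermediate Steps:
z(V) = ¼ (z(V) = (2 - 1)/4 = (¼)*1 = ¼)
w = -16 (w = -12 - 4 = -16)
((-234 + N) + (-240/65 + z(-2)/((-w))))² = ((-234 - 74) + (-240/65 + 1/(4*((-1*(-16))))))² = (-308 + (-240*1/65 + (¼)/16))² = (-308 + (-48/13 + (¼)*(1/16)))² = (-308 + (-48/13 + 1/64))² = (-308 - 3059/832)² = (-259315/832)² = 67244269225/692224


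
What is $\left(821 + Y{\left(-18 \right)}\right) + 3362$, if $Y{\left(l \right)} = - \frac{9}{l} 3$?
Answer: $\frac{8369}{2} \approx 4184.5$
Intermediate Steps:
$Y{\left(l \right)} = - \frac{27}{l}$
$\left(821 + Y{\left(-18 \right)}\right) + 3362 = \left(821 - \frac{27}{-18}\right) + 3362 = \left(821 - - \frac{3}{2}\right) + 3362 = \left(821 + \frac{3}{2}\right) + 3362 = \frac{1645}{2} + 3362 = \frac{8369}{2}$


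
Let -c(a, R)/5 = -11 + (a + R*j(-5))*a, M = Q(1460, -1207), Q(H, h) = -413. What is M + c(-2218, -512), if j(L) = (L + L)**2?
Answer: -592405978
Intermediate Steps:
M = -413
j(L) = 4*L**2 (j(L) = (2*L)**2 = 4*L**2)
c(a, R) = 55 - 5*a*(a + 100*R) (c(a, R) = -5*(-11 + (a + R*(4*(-5)**2))*a) = -5*(-11 + (a + R*(4*25))*a) = -5*(-11 + (a + R*100)*a) = -5*(-11 + (a + 100*R)*a) = -5*(-11 + a*(a + 100*R)) = 55 - 5*a*(a + 100*R))
M + c(-2218, -512) = -413 + (55 - 5*(-2218)**2 - 500*(-512)*(-2218)) = -413 + (55 - 5*4919524 - 567808000) = -413 + (55 - 24597620 - 567808000) = -413 - 592405565 = -592405978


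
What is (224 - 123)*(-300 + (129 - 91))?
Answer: -26462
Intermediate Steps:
(224 - 123)*(-300 + (129 - 91)) = 101*(-300 + 38) = 101*(-262) = -26462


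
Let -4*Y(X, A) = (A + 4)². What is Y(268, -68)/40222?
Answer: -512/20111 ≈ -0.025459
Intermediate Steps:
Y(X, A) = -(4 + A)²/4 (Y(X, A) = -(A + 4)²/4 = -(4 + A)²/4)
Y(268, -68)/40222 = -(4 - 68)²/4/40222 = -¼*(-64)²*(1/40222) = -¼*4096*(1/40222) = -1024*1/40222 = -512/20111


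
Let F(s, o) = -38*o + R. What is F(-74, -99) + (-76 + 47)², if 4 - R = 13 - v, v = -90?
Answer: 4504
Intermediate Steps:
R = -99 (R = 4 - (13 - 1*(-90)) = 4 - (13 + 90) = 4 - 1*103 = 4 - 103 = -99)
F(s, o) = -99 - 38*o (F(s, o) = -38*o - 99 = -99 - 38*o)
F(-74, -99) + (-76 + 47)² = (-99 - 38*(-99)) + (-76 + 47)² = (-99 + 3762) + (-29)² = 3663 + 841 = 4504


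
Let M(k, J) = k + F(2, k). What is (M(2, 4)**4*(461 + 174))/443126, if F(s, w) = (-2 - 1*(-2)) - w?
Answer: 0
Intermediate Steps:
F(s, w) = -w (F(s, w) = (-2 + 2) - w = 0 - w = -w)
M(k, J) = 0 (M(k, J) = k - k = 0)
(M(2, 4)**4*(461 + 174))/443126 = (0**4*(461 + 174))/443126 = (0*635)*(1/443126) = 0*(1/443126) = 0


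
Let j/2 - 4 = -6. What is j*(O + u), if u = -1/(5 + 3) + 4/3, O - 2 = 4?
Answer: -173/6 ≈ -28.833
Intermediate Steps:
j = -4 (j = 8 + 2*(-6) = 8 - 12 = -4)
O = 6 (O = 2 + 4 = 6)
u = 29/24 (u = -1/8 + 4*(⅓) = -1*⅛ + 4/3 = -⅛ + 4/3 = 29/24 ≈ 1.2083)
j*(O + u) = -4*(6 + 29/24) = -4*173/24 = -173/6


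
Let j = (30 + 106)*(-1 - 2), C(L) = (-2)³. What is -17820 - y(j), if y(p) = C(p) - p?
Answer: -18220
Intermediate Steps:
C(L) = -8
j = -408 (j = 136*(-3) = -408)
y(p) = -8 - p
-17820 - y(j) = -17820 - (-8 - 1*(-408)) = -17820 - (-8 + 408) = -17820 - 1*400 = -17820 - 400 = -18220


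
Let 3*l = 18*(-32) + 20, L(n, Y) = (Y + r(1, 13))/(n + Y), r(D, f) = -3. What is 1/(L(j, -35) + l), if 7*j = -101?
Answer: -519/95789 ≈ -0.0054182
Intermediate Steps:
j = -101/7 (j = (⅐)*(-101) = -101/7 ≈ -14.429)
L(n, Y) = (-3 + Y)/(Y + n) (L(n, Y) = (Y - 3)/(n + Y) = (-3 + Y)/(Y + n))
l = -556/3 (l = (18*(-32) + 20)/3 = (-576 + 20)/3 = (⅓)*(-556) = -556/3 ≈ -185.33)
1/(L(j, -35) + l) = 1/((-3 - 35)/(-35 - 101/7) - 556/3) = 1/(-38/(-346/7) - 556/3) = 1/(-7/346*(-38) - 556/3) = 1/(133/173 - 556/3) = 1/(-95789/519) = -519/95789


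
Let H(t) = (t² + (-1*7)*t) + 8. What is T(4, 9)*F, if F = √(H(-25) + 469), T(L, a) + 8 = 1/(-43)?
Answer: -345*√1277/43 ≈ -286.71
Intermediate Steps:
H(t) = 8 + t² - 7*t (H(t) = (t² - 7*t) + 8 = 8 + t² - 7*t)
T(L, a) = -345/43 (T(L, a) = -8 + 1/(-43) = -8 - 1/43 = -345/43)
F = √1277 (F = √((8 + (-25)² - 7*(-25)) + 469) = √((8 + 625 + 175) + 469) = √(808 + 469) = √1277 ≈ 35.735)
T(4, 9)*F = -345*√1277/43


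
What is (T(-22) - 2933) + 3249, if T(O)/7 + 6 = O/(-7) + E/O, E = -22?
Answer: 303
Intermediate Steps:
T(O) = -42 - O - 154/O (T(O) = -42 + 7*(O/(-7) - 22/O) = -42 + 7*(O*(-⅐) - 22/O) = -42 + 7*(-O/7 - 22/O) = -42 + 7*(-22/O - O/7) = -42 + (-O - 154/O) = -42 - O - 154/O)
(T(-22) - 2933) + 3249 = ((-42 - 1*(-22) - 154/(-22)) - 2933) + 3249 = ((-42 + 22 - 154*(-1/22)) - 2933) + 3249 = ((-42 + 22 + 7) - 2933) + 3249 = (-13 - 2933) + 3249 = -2946 + 3249 = 303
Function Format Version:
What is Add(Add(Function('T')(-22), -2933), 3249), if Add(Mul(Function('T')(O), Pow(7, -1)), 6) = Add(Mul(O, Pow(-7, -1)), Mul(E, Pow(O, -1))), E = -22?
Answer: 303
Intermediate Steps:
Function('T')(O) = Add(-42, Mul(-1, O), Mul(-154, Pow(O, -1))) (Function('T')(O) = Add(-42, Mul(7, Add(Mul(O, Pow(-7, -1)), Mul(-22, Pow(O, -1))))) = Add(-42, Mul(7, Add(Mul(O, Rational(-1, 7)), Mul(-22, Pow(O, -1))))) = Add(-42, Mul(7, Add(Mul(Rational(-1, 7), O), Mul(-22, Pow(O, -1))))) = Add(-42, Mul(7, Add(Mul(-22, Pow(O, -1)), Mul(Rational(-1, 7), O)))) = Add(-42, Add(Mul(-1, O), Mul(-154, Pow(O, -1)))) = Add(-42, Mul(-1, O), Mul(-154, Pow(O, -1))))
Add(Add(Function('T')(-22), -2933), 3249) = Add(Add(Add(-42, Mul(-1, -22), Mul(-154, Pow(-22, -1))), -2933), 3249) = Add(Add(Add(-42, 22, Mul(-154, Rational(-1, 22))), -2933), 3249) = Add(Add(Add(-42, 22, 7), -2933), 3249) = Add(Add(-13, -2933), 3249) = Add(-2946, 3249) = 303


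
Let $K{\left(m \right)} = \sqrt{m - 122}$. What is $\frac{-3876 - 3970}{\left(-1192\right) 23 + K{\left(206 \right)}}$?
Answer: $\frac{53776484}{187909243} + \frac{3923 \sqrt{21}}{187909243} \approx 0.28628$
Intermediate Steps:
$K{\left(m \right)} = \sqrt{-122 + m}$
$\frac{-3876 - 3970}{\left(-1192\right) 23 + K{\left(206 \right)}} = \frac{-3876 - 3970}{\left(-1192\right) 23 + \sqrt{-122 + 206}} = - \frac{7846}{-27416 + \sqrt{84}} = - \frac{7846}{-27416 + 2 \sqrt{21}}$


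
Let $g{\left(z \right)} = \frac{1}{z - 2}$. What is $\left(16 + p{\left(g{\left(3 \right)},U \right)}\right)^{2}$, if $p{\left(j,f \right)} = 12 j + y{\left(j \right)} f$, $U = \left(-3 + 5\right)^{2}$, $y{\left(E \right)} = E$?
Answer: $1024$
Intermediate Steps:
$g{\left(z \right)} = \frac{1}{-2 + z}$
$U = 4$ ($U = 2^{2} = 4$)
$p{\left(j,f \right)} = 12 j + f j$ ($p{\left(j,f \right)} = 12 j + j f = 12 j + f j$)
$\left(16 + p{\left(g{\left(3 \right)},U \right)}\right)^{2} = \left(16 + \frac{12 + 4}{-2 + 3}\right)^{2} = \left(16 + 1^{-1} \cdot 16\right)^{2} = \left(16 + 1 \cdot 16\right)^{2} = \left(16 + 16\right)^{2} = 32^{2} = 1024$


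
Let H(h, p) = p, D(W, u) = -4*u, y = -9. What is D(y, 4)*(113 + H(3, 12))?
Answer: -2000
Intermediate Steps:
D(y, 4)*(113 + H(3, 12)) = (-4*4)*(113 + 12) = -16*125 = -2000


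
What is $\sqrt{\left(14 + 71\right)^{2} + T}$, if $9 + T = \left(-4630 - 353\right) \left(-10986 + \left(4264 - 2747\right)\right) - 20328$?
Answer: $\sqrt{47170915} \approx 6868.1$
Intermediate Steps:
$T = 47163690$ ($T = -9 - \left(20328 - \left(-4630 - 353\right) \left(-10986 + \left(4264 - 2747\right)\right)\right) = -9 - \left(20328 + 4983 \left(-10986 + 1517\right)\right) = -9 - -47163699 = -9 + \left(47184027 - 20328\right) = -9 + 47163699 = 47163690$)
$\sqrt{\left(14 + 71\right)^{2} + T} = \sqrt{\left(14 + 71\right)^{2} + 47163690} = \sqrt{85^{2} + 47163690} = \sqrt{7225 + 47163690} = \sqrt{47170915}$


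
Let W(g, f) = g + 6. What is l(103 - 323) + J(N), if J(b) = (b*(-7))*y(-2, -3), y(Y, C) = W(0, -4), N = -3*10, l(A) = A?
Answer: 1040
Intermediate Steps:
W(g, f) = 6 + g
N = -30
y(Y, C) = 6 (y(Y, C) = 6 + 0 = 6)
J(b) = -42*b (J(b) = (b*(-7))*6 = -7*b*6 = -42*b)
l(103 - 323) + J(N) = (103 - 323) - 42*(-30) = -220 + 1260 = 1040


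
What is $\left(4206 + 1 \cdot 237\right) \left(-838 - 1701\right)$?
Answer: $-11280777$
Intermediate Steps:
$\left(4206 + 1 \cdot 237\right) \left(-838 - 1701\right) = \left(4206 + 237\right) \left(-2539\right) = 4443 \left(-2539\right) = -11280777$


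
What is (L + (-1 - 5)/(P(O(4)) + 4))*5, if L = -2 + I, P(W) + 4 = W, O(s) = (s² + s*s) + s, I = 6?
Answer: 115/6 ≈ 19.167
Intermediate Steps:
O(s) = s + 2*s² (O(s) = (s² + s²) + s = 2*s² + s = s + 2*s²)
P(W) = -4 + W
L = 4 (L = -2 + 6 = 4)
(L + (-1 - 5)/(P(O(4)) + 4))*5 = (4 + (-1 - 5)/((-4 + 4*(1 + 2*4)) + 4))*5 = (4 - 6/((-4 + 4*(1 + 8)) + 4))*5 = (4 - 6/((-4 + 4*9) + 4))*5 = (4 - 6/((-4 + 36) + 4))*5 = (4 - 6/(32 + 4))*5 = (4 - 6/36)*5 = (4 - 6*1/36)*5 = (4 - ⅙)*5 = (23/6)*5 = 115/6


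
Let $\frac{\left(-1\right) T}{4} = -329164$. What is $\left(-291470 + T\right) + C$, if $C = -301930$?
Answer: $723256$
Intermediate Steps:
$T = 1316656$ ($T = \left(-4\right) \left(-329164\right) = 1316656$)
$\left(-291470 + T\right) + C = \left(-291470 + 1316656\right) - 301930 = 1025186 - 301930 = 723256$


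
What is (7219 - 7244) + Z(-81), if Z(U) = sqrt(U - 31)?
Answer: -25 + 4*I*sqrt(7) ≈ -25.0 + 10.583*I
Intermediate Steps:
Z(U) = sqrt(-31 + U)
(7219 - 7244) + Z(-81) = (7219 - 7244) + sqrt(-31 - 81) = -25 + sqrt(-112) = -25 + 4*I*sqrt(7)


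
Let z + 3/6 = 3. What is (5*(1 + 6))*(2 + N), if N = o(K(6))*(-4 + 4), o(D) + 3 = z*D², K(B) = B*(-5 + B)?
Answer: 70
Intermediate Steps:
z = 5/2 (z = -½ + 3 = 5/2 ≈ 2.5000)
o(D) = -3 + 5*D²/2
N = 0 (N = (-3 + 5*(6*(-5 + 6))²/2)*(-4 + 4) = (-3 + 5*(6*1)²/2)*0 = (-3 + (5/2)*6²)*0 = (-3 + (5/2)*36)*0 = (-3 + 90)*0 = 87*0 = 0)
(5*(1 + 6))*(2 + N) = (5*(1 + 6))*(2 + 0) = (5*7)*2 = 35*2 = 70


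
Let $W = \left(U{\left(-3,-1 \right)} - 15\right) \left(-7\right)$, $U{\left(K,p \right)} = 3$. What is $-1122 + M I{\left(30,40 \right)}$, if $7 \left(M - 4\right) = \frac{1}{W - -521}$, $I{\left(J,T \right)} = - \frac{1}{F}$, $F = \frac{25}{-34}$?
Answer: $- \frac{118215756}{105875} \approx -1116.6$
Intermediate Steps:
$F = - \frac{25}{34}$ ($F = 25 \left(- \frac{1}{34}\right) = - \frac{25}{34} \approx -0.73529$)
$W = 84$ ($W = \left(3 - 15\right) \left(-7\right) = \left(-12\right) \left(-7\right) = 84$)
$I{\left(J,T \right)} = \frac{34}{25}$ ($I{\left(J,T \right)} = - \frac{1}{- \frac{25}{34}} = \left(-1\right) \left(- \frac{34}{25}\right) = \frac{34}{25}$)
$M = \frac{16941}{4235}$ ($M = 4 + \frac{1}{7 \left(84 - -521\right)} = 4 + \frac{1}{7 \left(84 + \left(-215 + 736\right)\right)} = 4 + \frac{1}{7 \left(84 + 521\right)} = 4 + \frac{1}{7 \cdot 605} = 4 + \frac{1}{7} \cdot \frac{1}{605} = 4 + \frac{1}{4235} = \frac{16941}{4235} \approx 4.0002$)
$-1122 + M I{\left(30,40 \right)} = -1122 + \frac{16941}{4235} \cdot \frac{34}{25} = -1122 + \frac{575994}{105875} = - \frac{118215756}{105875}$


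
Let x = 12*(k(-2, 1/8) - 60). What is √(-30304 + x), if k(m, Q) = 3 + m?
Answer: 2*I*√7753 ≈ 176.1*I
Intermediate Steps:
x = -708 (x = 12*((3 - 2) - 60) = 12*(1 - 60) = 12*(-59) = -708)
√(-30304 + x) = √(-30304 - 708) = √(-31012) = 2*I*√7753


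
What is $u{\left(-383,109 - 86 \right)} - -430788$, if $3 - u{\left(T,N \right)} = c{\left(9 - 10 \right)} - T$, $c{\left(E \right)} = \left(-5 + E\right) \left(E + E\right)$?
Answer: $430396$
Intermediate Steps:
$c{\left(E \right)} = 2 E \left(-5 + E\right)$ ($c{\left(E \right)} = \left(-5 + E\right) 2 E = 2 E \left(-5 + E\right)$)
$u{\left(T,N \right)} = -9 + T$ ($u{\left(T,N \right)} = 3 - \left(2 \left(9 - 10\right) \left(-5 + \left(9 - 10\right)\right) - T\right) = 3 - \left(2 \left(-1\right) \left(-5 - 1\right) - T\right) = 3 - \left(2 \left(-1\right) \left(-6\right) - T\right) = 3 - \left(12 - T\right) = 3 + \left(-12 + T\right) = -9 + T$)
$u{\left(-383,109 - 86 \right)} - -430788 = \left(-9 - 383\right) - -430788 = -392 + 430788 = 430396$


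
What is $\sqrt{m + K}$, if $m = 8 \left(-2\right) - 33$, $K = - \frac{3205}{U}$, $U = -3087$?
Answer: $\frac{i \sqrt{1036406}}{147} \approx 6.9254 i$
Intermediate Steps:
$K = \frac{3205}{3087}$ ($K = - \frac{3205}{-3087} = \left(-3205\right) \left(- \frac{1}{3087}\right) = \frac{3205}{3087} \approx 1.0382$)
$m = -49$ ($m = -16 - 33 = -49$)
$\sqrt{m + K} = \sqrt{-49 + \frac{3205}{3087}} = \sqrt{- \frac{148058}{3087}} = \frac{i \sqrt{1036406}}{147}$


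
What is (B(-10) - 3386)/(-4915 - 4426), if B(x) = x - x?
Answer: 3386/9341 ≈ 0.36249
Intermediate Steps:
B(x) = 0
(B(-10) - 3386)/(-4915 - 4426) = (0 - 3386)/(-4915 - 4426) = -3386/(-9341) = -3386*(-1/9341) = 3386/9341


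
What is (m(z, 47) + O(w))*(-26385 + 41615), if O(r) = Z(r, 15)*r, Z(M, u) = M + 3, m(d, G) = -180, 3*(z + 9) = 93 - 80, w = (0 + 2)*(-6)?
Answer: -1096560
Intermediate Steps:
w = -12 (w = 2*(-6) = -12)
z = -14/3 (z = -9 + (93 - 80)/3 = -9 + (⅓)*13 = -9 + 13/3 = -14/3 ≈ -4.6667)
Z(M, u) = 3 + M
O(r) = r*(3 + r) (O(r) = (3 + r)*r = r*(3 + r))
(m(z, 47) + O(w))*(-26385 + 41615) = (-180 - 12*(3 - 12))*(-26385 + 41615) = (-180 - 12*(-9))*15230 = (-180 + 108)*15230 = -72*15230 = -1096560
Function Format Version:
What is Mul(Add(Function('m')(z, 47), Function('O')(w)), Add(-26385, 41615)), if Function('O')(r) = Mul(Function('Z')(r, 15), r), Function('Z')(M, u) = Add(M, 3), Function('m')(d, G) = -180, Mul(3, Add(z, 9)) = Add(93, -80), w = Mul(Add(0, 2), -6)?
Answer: -1096560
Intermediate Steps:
w = -12 (w = Mul(2, -6) = -12)
z = Rational(-14, 3) (z = Add(-9, Mul(Rational(1, 3), Add(93, -80))) = Add(-9, Mul(Rational(1, 3), 13)) = Add(-9, Rational(13, 3)) = Rational(-14, 3) ≈ -4.6667)
Function('Z')(M, u) = Add(3, M)
Function('O')(r) = Mul(r, Add(3, r)) (Function('O')(r) = Mul(Add(3, r), r) = Mul(r, Add(3, r)))
Mul(Add(Function('m')(z, 47), Function('O')(w)), Add(-26385, 41615)) = Mul(Add(-180, Mul(-12, Add(3, -12))), Add(-26385, 41615)) = Mul(Add(-180, Mul(-12, -9)), 15230) = Mul(Add(-180, 108), 15230) = Mul(-72, 15230) = -1096560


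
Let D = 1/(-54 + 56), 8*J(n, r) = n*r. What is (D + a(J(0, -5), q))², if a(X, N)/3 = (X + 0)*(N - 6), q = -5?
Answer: ¼ ≈ 0.25000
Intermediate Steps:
J(n, r) = n*r/8 (J(n, r) = (n*r)/8 = n*r/8)
a(X, N) = 3*X*(-6 + N) (a(X, N) = 3*((X + 0)*(N - 6)) = 3*(X*(-6 + N)) = 3*X*(-6 + N))
D = ½ (D = 1/2 = ½ ≈ 0.50000)
(D + a(J(0, -5), q))² = (½ + 3*((⅛)*0*(-5))*(-6 - 5))² = (½ + 3*0*(-11))² = (½ + 0)² = (½)² = ¼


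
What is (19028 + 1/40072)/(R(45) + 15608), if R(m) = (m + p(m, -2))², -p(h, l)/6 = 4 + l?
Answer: 762490017/669082184 ≈ 1.1396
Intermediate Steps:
p(h, l) = -24 - 6*l (p(h, l) = -6*(4 + l) = -24 - 6*l)
R(m) = (-12 + m)² (R(m) = (m + (-24 - 6*(-2)))² = (m + (-24 + 12))² = (m - 12)² = (-12 + m)²)
(19028 + 1/40072)/(R(45) + 15608) = (19028 + 1/40072)/((-12 + 45)² + 15608) = (19028 + 1/40072)/(33² + 15608) = 762490017/(40072*(1089 + 15608)) = (762490017/40072)/16697 = (762490017/40072)*(1/16697) = 762490017/669082184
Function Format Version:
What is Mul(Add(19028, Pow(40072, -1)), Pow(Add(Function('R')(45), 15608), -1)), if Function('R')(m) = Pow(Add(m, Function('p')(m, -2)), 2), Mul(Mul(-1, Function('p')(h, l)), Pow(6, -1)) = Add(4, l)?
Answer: Rational(762490017, 669082184) ≈ 1.1396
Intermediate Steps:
Function('p')(h, l) = Add(-24, Mul(-6, l)) (Function('p')(h, l) = Mul(-6, Add(4, l)) = Add(-24, Mul(-6, l)))
Function('R')(m) = Pow(Add(-12, m), 2) (Function('R')(m) = Pow(Add(m, Add(-24, Mul(-6, -2))), 2) = Pow(Add(m, Add(-24, 12)), 2) = Pow(Add(m, -12), 2) = Pow(Add(-12, m), 2))
Mul(Add(19028, Pow(40072, -1)), Pow(Add(Function('R')(45), 15608), -1)) = Mul(Add(19028, Pow(40072, -1)), Pow(Add(Pow(Add(-12, 45), 2), 15608), -1)) = Mul(Add(19028, Rational(1, 40072)), Pow(Add(Pow(33, 2), 15608), -1)) = Mul(Rational(762490017, 40072), Pow(Add(1089, 15608), -1)) = Mul(Rational(762490017, 40072), Pow(16697, -1)) = Mul(Rational(762490017, 40072), Rational(1, 16697)) = Rational(762490017, 669082184)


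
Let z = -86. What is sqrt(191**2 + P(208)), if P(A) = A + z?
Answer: 21*sqrt(83) ≈ 191.32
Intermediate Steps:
P(A) = -86 + A (P(A) = A - 86 = -86 + A)
sqrt(191**2 + P(208)) = sqrt(191**2 + (-86 + 208)) = sqrt(36481 + 122) = sqrt(36603) = 21*sqrt(83)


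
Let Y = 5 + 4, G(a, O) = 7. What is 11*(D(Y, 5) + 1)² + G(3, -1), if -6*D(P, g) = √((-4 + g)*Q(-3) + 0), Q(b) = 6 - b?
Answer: 39/4 ≈ 9.7500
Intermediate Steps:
Y = 9
D(P, g) = -√(-36 + 9*g)/6 (D(P, g) = -√((-4 + g)*(6 - 1*(-3)) + 0)/6 = -√((-4 + g)*(6 + 3) + 0)/6 = -√((-4 + g)*9 + 0)/6 = -√((-36 + 9*g) + 0)/6 = -√(-36 + 9*g)/6)
11*(D(Y, 5) + 1)² + G(3, -1) = 11*(-√(-4 + 5)/2 + 1)² + 7 = 11*(-√1/2 + 1)² + 7 = 11*(-½*1 + 1)² + 7 = 11*(-½ + 1)² + 7 = 11*(½)² + 7 = 11*(¼) + 7 = 11/4 + 7 = 39/4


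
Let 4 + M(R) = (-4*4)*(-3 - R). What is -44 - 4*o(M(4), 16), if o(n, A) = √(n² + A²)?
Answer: -44 - 16*√745 ≈ -480.71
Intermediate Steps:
M(R) = 44 + 16*R (M(R) = -4 + (-4*4)*(-3 - R) = -4 - 16*(-3 - R) = -4 + (48 + 16*R) = 44 + 16*R)
o(n, A) = √(A² + n²)
-44 - 4*o(M(4), 16) = -44 - 4*√(16² + (44 + 16*4)²) = -44 - 4*√(256 + (44 + 64)²) = -44 - 4*√(256 + 108²) = -44 - 4*√(256 + 11664) = -44 - 16*√745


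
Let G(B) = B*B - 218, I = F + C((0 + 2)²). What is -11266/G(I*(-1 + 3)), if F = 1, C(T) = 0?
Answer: 5633/107 ≈ 52.645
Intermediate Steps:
I = 1 (I = 1 + 0 = 1)
G(B) = -218 + B² (G(B) = B² - 218 = -218 + B²)
-11266/G(I*(-1 + 3)) = -11266/(-218 + (1*(-1 + 3))²) = -11266/(-218 + (1*2)²) = -11266/(-218 + 2²) = -11266/(-218 + 4) = -11266/(-214) = -11266*(-1/214) = 5633/107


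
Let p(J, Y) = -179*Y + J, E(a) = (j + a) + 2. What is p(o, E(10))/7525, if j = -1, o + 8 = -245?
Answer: -2222/7525 ≈ -0.29528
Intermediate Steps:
o = -253 (o = -8 - 245 = -253)
E(a) = 1 + a (E(a) = (-1 + a) + 2 = 1 + a)
p(J, Y) = J - 179*Y
p(o, E(10))/7525 = (-253 - 179*(1 + 10))/7525 = (-253 - 179*11)*(1/7525) = (-253 - 1969)*(1/7525) = -2222*1/7525 = -2222/7525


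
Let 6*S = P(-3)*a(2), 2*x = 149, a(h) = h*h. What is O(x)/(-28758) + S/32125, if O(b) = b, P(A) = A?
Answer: -4901657/1847701500 ≈ -0.0026528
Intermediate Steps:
a(h) = h**2
x = 149/2 (x = (1/2)*149 = 149/2 ≈ 74.500)
S = -2 (S = (-3*2**2)/6 = (-3*4)/6 = (1/6)*(-12) = -2)
O(x)/(-28758) + S/32125 = (149/2)/(-28758) - 2/32125 = (149/2)*(-1/28758) - 2*1/32125 = -149/57516 - 2/32125 = -4901657/1847701500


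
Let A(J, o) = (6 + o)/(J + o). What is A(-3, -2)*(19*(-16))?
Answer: 1216/5 ≈ 243.20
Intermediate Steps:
A(J, o) = (6 + o)/(J + o)
A(-3, -2)*(19*(-16)) = ((6 - 2)/(-3 - 2))*(19*(-16)) = (4/(-5))*(-304) = -⅕*4*(-304) = -⅘*(-304) = 1216/5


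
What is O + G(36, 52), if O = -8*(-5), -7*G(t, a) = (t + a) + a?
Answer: 20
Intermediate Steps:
G(t, a) = -2*a/7 - t/7 (G(t, a) = -((t + a) + a)/7 = -((a + t) + a)/7 = -(t + 2*a)/7 = -2*a/7 - t/7)
O = 40
O + G(36, 52) = 40 + (-2/7*52 - ⅐*36) = 40 + (-104/7 - 36/7) = 40 - 20 = 20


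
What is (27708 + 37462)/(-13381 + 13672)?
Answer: 65170/291 ≈ 223.95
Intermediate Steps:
(27708 + 37462)/(-13381 + 13672) = 65170/291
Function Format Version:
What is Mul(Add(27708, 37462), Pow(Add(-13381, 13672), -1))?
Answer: Rational(65170, 291) ≈ 223.95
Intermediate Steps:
Mul(Add(27708, 37462), Pow(Add(-13381, 13672), -1)) = Mul(65170, Pow(291, -1)) = Mul(65170, Rational(1, 291)) = Rational(65170, 291)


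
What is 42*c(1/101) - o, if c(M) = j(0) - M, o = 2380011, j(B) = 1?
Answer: -240376911/101 ≈ -2.3800e+6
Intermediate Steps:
c(M) = 1 - M
42*c(1/101) - o = 42*(1 - 1/101) - 1*2380011 = 42*(1 - 1*1/101) - 2380011 = 42*(1 - 1/101) - 2380011 = 42*(100/101) - 2380011 = 4200/101 - 2380011 = -240376911/101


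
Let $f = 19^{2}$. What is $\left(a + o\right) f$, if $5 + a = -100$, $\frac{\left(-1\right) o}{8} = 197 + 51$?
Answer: $-754129$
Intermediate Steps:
$f = 361$
$o = -1984$ ($o = - 8 \left(197 + 51\right) = \left(-8\right) 248 = -1984$)
$a = -105$ ($a = -5 - 100 = -105$)
$\left(a + o\right) f = \left(-105 - 1984\right) 361 = \left(-2089\right) 361 = -754129$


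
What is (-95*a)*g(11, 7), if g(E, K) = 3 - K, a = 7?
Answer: 2660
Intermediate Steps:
(-95*a)*g(11, 7) = (-95*7)*(3 - 1*7) = -665*(3 - 7) = -665*(-4) = 2660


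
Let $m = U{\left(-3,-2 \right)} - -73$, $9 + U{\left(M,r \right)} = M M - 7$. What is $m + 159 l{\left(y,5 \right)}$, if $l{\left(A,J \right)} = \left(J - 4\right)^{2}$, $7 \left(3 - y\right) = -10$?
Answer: $225$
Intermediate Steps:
$y = \frac{31}{7}$ ($y = 3 - - \frac{10}{7} = 3 + \frac{10}{7} = \frac{31}{7} \approx 4.4286$)
$l{\left(A,J \right)} = \left(-4 + J\right)^{2}$
$U{\left(M,r \right)} = -16 + M^{2}$ ($U{\left(M,r \right)} = -9 + \left(M M - 7\right) = -9 + \left(M^{2} - 7\right) = -9 + \left(-7 + M^{2}\right) = -16 + M^{2}$)
$m = 66$ ($m = \left(-16 + \left(-3\right)^{2}\right) - -73 = \left(-16 + 9\right) + 73 = -7 + 73 = 66$)
$m + 159 l{\left(y,5 \right)} = 66 + 159 \left(-4 + 5\right)^{2} = 66 + 159 \cdot 1^{2} = 66 + 159 \cdot 1 = 66 + 159 = 225$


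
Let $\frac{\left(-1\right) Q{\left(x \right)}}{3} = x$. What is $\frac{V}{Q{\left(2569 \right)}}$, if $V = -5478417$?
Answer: $\frac{260877}{367} \approx 710.84$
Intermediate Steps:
$Q{\left(x \right)} = - 3 x$
$\frac{V}{Q{\left(2569 \right)}} = - \frac{5478417}{\left(-3\right) 2569} = - \frac{5478417}{-7707} = \left(-5478417\right) \left(- \frac{1}{7707}\right) = \frac{260877}{367}$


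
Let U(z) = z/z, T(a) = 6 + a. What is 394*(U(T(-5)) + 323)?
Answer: 127656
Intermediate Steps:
U(z) = 1
394*(U(T(-5)) + 323) = 394*(1 + 323) = 394*324 = 127656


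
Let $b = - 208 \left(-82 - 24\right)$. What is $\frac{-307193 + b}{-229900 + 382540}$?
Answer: $- \frac{57029}{30528} \approx -1.8681$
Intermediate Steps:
$b = 22048$ ($b = \left(-208\right) \left(-106\right) = 22048$)
$\frac{-307193 + b}{-229900 + 382540} = \frac{-307193 + 22048}{-229900 + 382540} = - \frac{285145}{152640} = \left(-285145\right) \frac{1}{152640} = - \frac{57029}{30528}$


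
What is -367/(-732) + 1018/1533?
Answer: 435929/374052 ≈ 1.1654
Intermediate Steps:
-367/(-732) + 1018/1533 = -367*(-1/732) + 1018*(1/1533) = 367/732 + 1018/1533 = 435929/374052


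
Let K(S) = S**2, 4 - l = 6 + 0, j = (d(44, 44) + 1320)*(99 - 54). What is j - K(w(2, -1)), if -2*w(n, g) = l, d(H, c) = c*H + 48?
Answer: 148679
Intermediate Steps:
d(H, c) = 48 + H*c (d(H, c) = H*c + 48 = 48 + H*c)
j = 148680 (j = ((48 + 44*44) + 1320)*(99 - 54) = ((48 + 1936) + 1320)*45 = (1984 + 1320)*45 = 3304*45 = 148680)
l = -2 (l = 4 - (6 + 0) = 4 - 1*6 = 4 - 6 = -2)
w(n, g) = 1 (w(n, g) = -1/2*(-2) = 1)
j - K(w(2, -1)) = 148680 - 1*1**2 = 148680 - 1*1 = 148680 - 1 = 148679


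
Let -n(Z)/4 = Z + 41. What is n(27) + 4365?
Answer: 4093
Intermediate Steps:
n(Z) = -164 - 4*Z (n(Z) = -4*(Z + 41) = -4*(41 + Z) = -164 - 4*Z)
n(27) + 4365 = (-164 - 4*27) + 4365 = (-164 - 108) + 4365 = -272 + 4365 = 4093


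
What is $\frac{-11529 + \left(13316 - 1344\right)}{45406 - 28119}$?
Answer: $\frac{443}{17287} \approx 0.025626$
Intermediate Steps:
$\frac{-11529 + \left(13316 - 1344\right)}{45406 - 28119} = \frac{-11529 + 11972}{17287} = 443 \cdot \frac{1}{17287} = \frac{443}{17287}$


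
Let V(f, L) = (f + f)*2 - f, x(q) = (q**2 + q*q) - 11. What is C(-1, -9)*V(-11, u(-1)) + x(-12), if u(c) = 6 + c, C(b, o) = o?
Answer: 574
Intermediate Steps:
x(q) = -11 + 2*q**2 (x(q) = (q**2 + q**2) - 11 = 2*q**2 - 11 = -11 + 2*q**2)
V(f, L) = 3*f (V(f, L) = (2*f)*2 - f = 4*f - f = 3*f)
C(-1, -9)*V(-11, u(-1)) + x(-12) = -27*(-11) + (-11 + 2*(-12)**2) = -9*(-33) + (-11 + 2*144) = 297 + (-11 + 288) = 297 + 277 = 574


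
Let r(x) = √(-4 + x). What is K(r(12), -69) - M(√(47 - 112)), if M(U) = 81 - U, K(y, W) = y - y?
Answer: -81 + I*√65 ≈ -81.0 + 8.0623*I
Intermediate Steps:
K(y, W) = 0
K(r(12), -69) - M(√(47 - 112)) = 0 - (81 - √(47 - 112)) = 0 - (81 - √(-65)) = 0 - (81 - I*√65) = 0 + (-81 + I*√65) = -81 + I*√65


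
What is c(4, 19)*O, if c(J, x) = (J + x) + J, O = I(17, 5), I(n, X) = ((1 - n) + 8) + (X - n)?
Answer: -540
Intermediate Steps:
I(n, X) = 9 + X - 2*n (I(n, X) = (9 - n) + (X - n) = 9 + X - 2*n)
O = -20 (O = 9 + 5 - 2*17 = 9 + 5 - 34 = -20)
c(J, x) = x + 2*J
c(4, 19)*O = (19 + 2*4)*(-20) = (19 + 8)*(-20) = 27*(-20) = -540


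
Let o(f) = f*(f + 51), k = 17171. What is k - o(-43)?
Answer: 17515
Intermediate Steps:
o(f) = f*(51 + f)
k - o(-43) = 17171 - (-43)*(51 - 43) = 17171 - (-43)*8 = 17171 - 1*(-344) = 17171 + 344 = 17515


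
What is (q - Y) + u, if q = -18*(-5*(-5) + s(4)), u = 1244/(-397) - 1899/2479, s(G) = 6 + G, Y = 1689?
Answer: -2286111776/984163 ≈ -2322.9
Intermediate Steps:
u = -3837779/984163 (u = 1244*(-1/397) - 1899*1/2479 = -1244/397 - 1899/2479 = -3837779/984163 ≈ -3.8995)
q = -630 (q = -18*(-5*(-5) + (6 + 4)) = -18*(25 + 10) = -18*35 = -630)
(q - Y) + u = (-630 - 1*1689) - 3837779/984163 = (-630 - 1689) - 3837779/984163 = -2319 - 3837779/984163 = -2286111776/984163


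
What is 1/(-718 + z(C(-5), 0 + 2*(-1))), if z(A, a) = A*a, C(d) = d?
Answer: -1/708 ≈ -0.0014124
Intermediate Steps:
1/(-718 + z(C(-5), 0 + 2*(-1))) = 1/(-718 - 5*(0 + 2*(-1))) = 1/(-718 - 5*(0 - 2)) = 1/(-718 - 5*(-2)) = 1/(-718 + 10) = 1/(-708) = -1/708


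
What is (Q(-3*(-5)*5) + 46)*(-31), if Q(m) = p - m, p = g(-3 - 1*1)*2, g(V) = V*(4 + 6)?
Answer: 3379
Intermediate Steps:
g(V) = 10*V (g(V) = V*10 = 10*V)
p = -80 (p = (10*(-3 - 1*1))*2 = (10*(-3 - 1))*2 = (10*(-4))*2 = -40*2 = -80)
Q(m) = -80 - m
(Q(-3*(-5)*5) + 46)*(-31) = ((-80 - (-3*(-5))*5) + 46)*(-31) = ((-80 - 15*5) + 46)*(-31) = ((-80 - 1*75) + 46)*(-31) = ((-80 - 75) + 46)*(-31) = (-155 + 46)*(-31) = -109*(-31) = 3379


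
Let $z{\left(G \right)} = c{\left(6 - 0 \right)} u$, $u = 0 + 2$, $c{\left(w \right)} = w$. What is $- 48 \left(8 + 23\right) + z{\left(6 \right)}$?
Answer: $-1476$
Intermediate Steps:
$u = 2$
$z{\left(G \right)} = 12$ ($z{\left(G \right)} = \left(6 - 0\right) 2 = \left(6 + 0\right) 2 = 6 \cdot 2 = 12$)
$- 48 \left(8 + 23\right) + z{\left(6 \right)} = - 48 \left(8 + 23\right) + 12 = \left(-48\right) 31 + 12 = -1488 + 12 = -1476$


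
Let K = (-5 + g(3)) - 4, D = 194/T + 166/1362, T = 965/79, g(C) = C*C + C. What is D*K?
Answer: 10517101/219055 ≈ 48.011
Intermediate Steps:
g(C) = C + C² (g(C) = C² + C = C + C²)
T = 965/79 (T = 965*(1/79) = 965/79 ≈ 12.215)
D = 10517101/657165 (D = 194/(965/79) + 166/1362 = 194*(79/965) + 166*(1/1362) = 15326/965 + 83/681 = 10517101/657165 ≈ 16.004)
K = 3 (K = (-5 + 3*(1 + 3)) - 4 = (-5 + 3*4) - 4 = (-5 + 12) - 4 = 7 - 4 = 3)
D*K = (10517101/657165)*3 = 10517101/219055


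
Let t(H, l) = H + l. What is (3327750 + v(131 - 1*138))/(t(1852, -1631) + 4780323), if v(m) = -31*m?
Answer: 3327967/4780544 ≈ 0.69615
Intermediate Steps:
(3327750 + v(131 - 1*138))/(t(1852, -1631) + 4780323) = (3327750 - 31*(131 - 1*138))/((1852 - 1631) + 4780323) = (3327750 - 31*(131 - 138))/(221 + 4780323) = (3327750 - 31*(-7))/4780544 = (3327750 + 217)*(1/4780544) = 3327967*(1/4780544) = 3327967/4780544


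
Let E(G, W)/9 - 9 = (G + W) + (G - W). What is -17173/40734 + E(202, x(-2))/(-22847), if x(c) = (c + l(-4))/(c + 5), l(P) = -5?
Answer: -17540639/30020958 ≈ -0.58428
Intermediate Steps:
x(c) = (-5 + c)/(5 + c) (x(c) = (c - 5)/(c + 5) = (-5 + c)/(5 + c))
E(G, W) = 81 + 18*G (E(G, W) = 81 + 9*((G + W) + (G - W)) = 81 + 9*(2*G) = 81 + 18*G)
-17173/40734 + E(202, x(-2))/(-22847) = -17173/40734 + (81 + 18*202)/(-22847) = -17173*1/40734 + (81 + 3636)*(-1/22847) = -17173/40734 + 3717*(-1/22847) = -17173/40734 - 3717/22847 = -17540639/30020958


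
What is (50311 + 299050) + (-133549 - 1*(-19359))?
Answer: 235171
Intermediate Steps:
(50311 + 299050) + (-133549 - 1*(-19359)) = 349361 + (-133549 + 19359) = 349361 - 114190 = 235171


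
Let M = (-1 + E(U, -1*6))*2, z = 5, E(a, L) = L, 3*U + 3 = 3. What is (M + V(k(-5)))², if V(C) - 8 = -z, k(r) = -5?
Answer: 121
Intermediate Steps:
U = 0 (U = -1 + (⅓)*3 = -1 + 1 = 0)
M = -14 (M = (-1 - 1*6)*2 = (-1 - 6)*2 = -7*2 = -14)
V(C) = 3 (V(C) = 8 - 1*5 = 8 - 5 = 3)
(M + V(k(-5)))² = (-14 + 3)² = (-11)² = 121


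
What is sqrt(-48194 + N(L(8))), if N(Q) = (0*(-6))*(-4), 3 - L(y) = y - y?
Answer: I*sqrt(48194) ≈ 219.53*I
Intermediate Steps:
L(y) = 3 (L(y) = 3 - (y - y) = 3 - 1*0 = 3 + 0 = 3)
N(Q) = 0 (N(Q) = 0*(-4) = 0)
sqrt(-48194 + N(L(8))) = sqrt(-48194 + 0) = sqrt(-48194) = I*sqrt(48194)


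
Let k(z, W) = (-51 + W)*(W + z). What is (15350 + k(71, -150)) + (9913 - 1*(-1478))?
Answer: 42620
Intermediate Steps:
(15350 + k(71, -150)) + (9913 - 1*(-1478)) = (15350 + ((-150)**2 - 51*(-150) - 51*71 - 150*71)) + (9913 - 1*(-1478)) = (15350 + (22500 + 7650 - 3621 - 10650)) + (9913 + 1478) = (15350 + 15879) + 11391 = 31229 + 11391 = 42620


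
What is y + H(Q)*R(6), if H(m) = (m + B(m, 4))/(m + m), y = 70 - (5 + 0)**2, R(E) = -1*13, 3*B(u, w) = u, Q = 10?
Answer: 109/3 ≈ 36.333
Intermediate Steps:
B(u, w) = u/3
R(E) = -13
y = 45 (y = 70 - 1*5**2 = 70 - 1*25 = 70 - 25 = 45)
H(m) = 2/3 (H(m) = (m + m/3)/(m + m) = (4*m/3)/((2*m)) = (4*m/3)*(1/(2*m)) = 2/3)
y + H(Q)*R(6) = 45 + (2/3)*(-13) = 45 - 26/3 = 109/3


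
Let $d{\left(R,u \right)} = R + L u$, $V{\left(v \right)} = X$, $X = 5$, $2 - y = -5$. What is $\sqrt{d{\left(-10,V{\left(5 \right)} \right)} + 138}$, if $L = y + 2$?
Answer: $\sqrt{173} \approx 13.153$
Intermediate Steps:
$y = 7$ ($y = 2 - -5 = 2 + 5 = 7$)
$V{\left(v \right)} = 5$
$L = 9$ ($L = 7 + 2 = 9$)
$d{\left(R,u \right)} = R + 9 u$
$\sqrt{d{\left(-10,V{\left(5 \right)} \right)} + 138} = \sqrt{\left(-10 + 9 \cdot 5\right) + 138} = \sqrt{\left(-10 + 45\right) + 138} = \sqrt{35 + 138} = \sqrt{173}$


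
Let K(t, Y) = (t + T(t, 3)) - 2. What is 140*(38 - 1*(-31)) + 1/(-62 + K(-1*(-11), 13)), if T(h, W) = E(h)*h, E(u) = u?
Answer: 656881/68 ≈ 9660.0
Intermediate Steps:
T(h, W) = h² (T(h, W) = h*h = h²)
K(t, Y) = -2 + t + t² (K(t, Y) = (t + t²) - 2 = -2 + t + t²)
140*(38 - 1*(-31)) + 1/(-62 + K(-1*(-11), 13)) = 140*(38 - 1*(-31)) + 1/(-62 + (-2 - 1*(-11) + (-1*(-11))²)) = 140*(38 + 31) + 1/(-62 + (-2 + 11 + 11²)) = 140*69 + 1/(-62 + (-2 + 11 + 121)) = 9660 + 1/(-62 + 130) = 9660 + 1/68 = 656881/68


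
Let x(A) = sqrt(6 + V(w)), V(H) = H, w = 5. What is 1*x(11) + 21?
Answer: 21 + sqrt(11) ≈ 24.317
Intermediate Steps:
x(A) = sqrt(11) (x(A) = sqrt(6 + 5) = sqrt(11))
1*x(11) + 21 = 1*sqrt(11) + 21 = sqrt(11) + 21 = 21 + sqrt(11)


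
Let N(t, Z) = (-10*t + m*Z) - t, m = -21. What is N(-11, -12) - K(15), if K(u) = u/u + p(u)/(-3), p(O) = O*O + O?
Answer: 452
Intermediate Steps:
p(O) = O + O² (p(O) = O² + O = O + O²)
K(u) = 1 - u*(1 + u)/3 (K(u) = u/u + (u*(1 + u))/(-3) = 1 + (u*(1 + u))*(-⅓) = 1 - u*(1 + u)/3)
N(t, Z) = -21*Z - 11*t (N(t, Z) = (-10*t - 21*Z) - t = (-21*Z - 10*t) - t = -21*Z - 11*t)
N(-11, -12) - K(15) = (-21*(-12) - 11*(-11)) - (1 - ⅓*15*(1 + 15)) = (252 + 121) - (1 - ⅓*15*16) = 373 - (1 - 80) = 373 - 1*(-79) = 373 + 79 = 452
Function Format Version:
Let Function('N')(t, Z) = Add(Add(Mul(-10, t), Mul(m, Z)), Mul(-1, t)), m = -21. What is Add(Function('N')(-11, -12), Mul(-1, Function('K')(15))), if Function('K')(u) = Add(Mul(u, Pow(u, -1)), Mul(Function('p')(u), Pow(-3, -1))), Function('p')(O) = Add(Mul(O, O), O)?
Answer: 452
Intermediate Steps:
Function('p')(O) = Add(O, Pow(O, 2)) (Function('p')(O) = Add(Pow(O, 2), O) = Add(O, Pow(O, 2)))
Function('K')(u) = Add(1, Mul(Rational(-1, 3), u, Add(1, u))) (Function('K')(u) = Add(Mul(u, Pow(u, -1)), Mul(Mul(u, Add(1, u)), Pow(-3, -1))) = Add(1, Mul(Mul(u, Add(1, u)), Rational(-1, 3))) = Add(1, Mul(Rational(-1, 3), u, Add(1, u))))
Function('N')(t, Z) = Add(Mul(-21, Z), Mul(-11, t)) (Function('N')(t, Z) = Add(Add(Mul(-10, t), Mul(-21, Z)), Mul(-1, t)) = Add(Add(Mul(-21, Z), Mul(-10, t)), Mul(-1, t)) = Add(Mul(-21, Z), Mul(-11, t)))
Add(Function('N')(-11, -12), Mul(-1, Function('K')(15))) = Add(Add(Mul(-21, -12), Mul(-11, -11)), Mul(-1, Add(1, Mul(Rational(-1, 3), 15, Add(1, 15))))) = Add(Add(252, 121), Mul(-1, Add(1, Mul(Rational(-1, 3), 15, 16)))) = Add(373, Mul(-1, Add(1, -80))) = Add(373, Mul(-1, -79)) = Add(373, 79) = 452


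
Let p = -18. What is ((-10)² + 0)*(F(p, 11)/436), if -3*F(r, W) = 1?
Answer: -25/327 ≈ -0.076453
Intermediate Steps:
F(r, W) = -⅓ (F(r, W) = -⅓*1 = -⅓)
((-10)² + 0)*(F(p, 11)/436) = ((-10)² + 0)*(-⅓/436) = (100 + 0)*(-⅓*1/436) = 100*(-1/1308) = -25/327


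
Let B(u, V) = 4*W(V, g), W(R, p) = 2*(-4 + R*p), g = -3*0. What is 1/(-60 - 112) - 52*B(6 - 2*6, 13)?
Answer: 286207/172 ≈ 1664.0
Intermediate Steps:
g = 0
W(R, p) = -8 + 2*R*p
B(u, V) = -32 (B(u, V) = 4*(-8 + 2*V*0) = 4*(-8 + 0) = 4*(-8) = -32)
1/(-60 - 112) - 52*B(6 - 2*6, 13) = 1/(-60 - 112) - 52*(-32) = 1/(-172) + 1664 = -1/172 + 1664 = 286207/172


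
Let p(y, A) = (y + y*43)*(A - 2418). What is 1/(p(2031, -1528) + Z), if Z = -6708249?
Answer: -1/359338593 ≈ -2.7829e-9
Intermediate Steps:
p(y, A) = 44*y*(-2418 + A) (p(y, A) = (y + 43*y)*(-2418 + A) = (44*y)*(-2418 + A) = 44*y*(-2418 + A))
1/(p(2031, -1528) + Z) = 1/(44*2031*(-2418 - 1528) - 6708249) = 1/(44*2031*(-3946) - 6708249) = 1/(-352630344 - 6708249) = 1/(-359338593) = -1/359338593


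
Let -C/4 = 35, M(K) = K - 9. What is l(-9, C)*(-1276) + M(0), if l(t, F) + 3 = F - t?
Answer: 170975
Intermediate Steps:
M(K) = -9 + K
C = -140 (C = -4*35 = -140)
l(t, F) = -3 + F - t (l(t, F) = -3 + (F - t) = -3 + F - t)
l(-9, C)*(-1276) + M(0) = (-3 - 140 - 1*(-9))*(-1276) + (-9 + 0) = (-3 - 140 + 9)*(-1276) - 9 = -134*(-1276) - 9 = 170984 - 9 = 170975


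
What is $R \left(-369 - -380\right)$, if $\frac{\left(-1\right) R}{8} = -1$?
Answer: $88$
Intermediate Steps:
$R = 8$ ($R = \left(-8\right) \left(-1\right) = 8$)
$R \left(-369 - -380\right) = 8 \left(-369 - -380\right) = 8 \left(-369 + 380\right) = 8 \cdot 11 = 88$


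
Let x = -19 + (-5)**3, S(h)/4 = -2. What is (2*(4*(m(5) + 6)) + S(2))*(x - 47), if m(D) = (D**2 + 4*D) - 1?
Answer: -74872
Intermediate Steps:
m(D) = -1 + D**2 + 4*D
S(h) = -8 (S(h) = 4*(-2) = -8)
x = -144 (x = -19 - 125 = -144)
(2*(4*(m(5) + 6)) + S(2))*(x - 47) = (2*(4*((-1 + 5**2 + 4*5) + 6)) - 8)*(-144 - 47) = (2*(4*((-1 + 25 + 20) + 6)) - 8)*(-191) = (2*(4*(44 + 6)) - 8)*(-191) = (2*(4*50) - 8)*(-191) = (2*200 - 8)*(-191) = (400 - 8)*(-191) = 392*(-191) = -74872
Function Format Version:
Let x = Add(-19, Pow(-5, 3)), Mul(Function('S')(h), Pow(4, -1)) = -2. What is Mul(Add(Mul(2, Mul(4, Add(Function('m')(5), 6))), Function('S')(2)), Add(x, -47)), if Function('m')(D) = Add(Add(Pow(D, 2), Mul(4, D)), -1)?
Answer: -74872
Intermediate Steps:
Function('m')(D) = Add(-1, Pow(D, 2), Mul(4, D))
Function('S')(h) = -8 (Function('S')(h) = Mul(4, -2) = -8)
x = -144 (x = Add(-19, -125) = -144)
Mul(Add(Mul(2, Mul(4, Add(Function('m')(5), 6))), Function('S')(2)), Add(x, -47)) = Mul(Add(Mul(2, Mul(4, Add(Add(-1, Pow(5, 2), Mul(4, 5)), 6))), -8), Add(-144, -47)) = Mul(Add(Mul(2, Mul(4, Add(Add(-1, 25, 20), 6))), -8), -191) = Mul(Add(Mul(2, Mul(4, Add(44, 6))), -8), -191) = Mul(Add(Mul(2, Mul(4, 50)), -8), -191) = Mul(Add(Mul(2, 200), -8), -191) = Mul(Add(400, -8), -191) = Mul(392, -191) = -74872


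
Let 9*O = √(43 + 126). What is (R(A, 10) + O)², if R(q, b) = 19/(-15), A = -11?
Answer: 64/2025 ≈ 0.031605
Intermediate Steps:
R(q, b) = -19/15 (R(q, b) = 19*(-1/15) = -19/15)
O = 13/9 (O = √(43 + 126)/9 = √169/9 = (⅑)*13 = 13/9 ≈ 1.4444)
(R(A, 10) + O)² = (-19/15 + 13/9)² = (8/45)² = 64/2025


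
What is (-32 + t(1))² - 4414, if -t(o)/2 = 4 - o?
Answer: -2970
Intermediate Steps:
t(o) = -8 + 2*o (t(o) = -2*(4 - o) = -8 + 2*o)
(-32 + t(1))² - 4414 = (-32 + (-8 + 2*1))² - 4414 = (-32 + (-8 + 2))² - 4414 = (-32 - 6)² - 4414 = (-38)² - 4414 = 1444 - 4414 = -2970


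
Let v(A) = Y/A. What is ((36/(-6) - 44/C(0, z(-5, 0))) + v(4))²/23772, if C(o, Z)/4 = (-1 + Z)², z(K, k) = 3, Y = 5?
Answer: 75/31696 ≈ 0.0023662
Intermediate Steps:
C(o, Z) = 4*(-1 + Z)²
v(A) = 5/A
((36/(-6) - 44/C(0, z(-5, 0))) + v(4))²/23772 = ((36/(-6) - 44*1/(4*(-1 + 3)²)) + 5/4)²/23772 = ((36*(-⅙) - 44/(4*2²)) + 5*(¼))²*(1/23772) = ((-6 - 44/(4*4)) + 5/4)²*(1/23772) = ((-6 - 44/16) + 5/4)²*(1/23772) = ((-6 - 44*1/16) + 5/4)²*(1/23772) = ((-6 - 11/4) + 5/4)²*(1/23772) = (-35/4 + 5/4)²*(1/23772) = (-15/2)²*(1/23772) = (225/4)*(1/23772) = 75/31696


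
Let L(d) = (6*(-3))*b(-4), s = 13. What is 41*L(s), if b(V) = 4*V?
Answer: 11808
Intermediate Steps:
L(d) = 288 (L(d) = (6*(-3))*(4*(-4)) = -18*(-16) = 288)
41*L(s) = 41*288 = 11808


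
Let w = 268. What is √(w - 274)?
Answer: I*√6 ≈ 2.4495*I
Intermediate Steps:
√(w - 274) = √(268 - 274) = √(-6) = I*√6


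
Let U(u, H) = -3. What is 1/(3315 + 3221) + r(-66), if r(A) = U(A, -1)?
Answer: -19607/6536 ≈ -2.9998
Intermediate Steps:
r(A) = -3
1/(3315 + 3221) + r(-66) = 1/(3315 + 3221) - 3 = 1/6536 - 3 = -19607/6536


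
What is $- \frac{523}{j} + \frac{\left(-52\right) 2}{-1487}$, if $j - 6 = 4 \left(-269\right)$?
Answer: $\frac{888981}{1591090} \approx 0.55872$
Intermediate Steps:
$j = -1070$ ($j = 6 + 4 \left(-269\right) = 6 - 1076 = -1070$)
$- \frac{523}{j} + \frac{\left(-52\right) 2}{-1487} = - \frac{523}{-1070} + \frac{\left(-52\right) 2}{-1487} = \left(-523\right) \left(- \frac{1}{1070}\right) - - \frac{104}{1487} = \frac{523}{1070} + \frac{104}{1487} = \frac{888981}{1591090}$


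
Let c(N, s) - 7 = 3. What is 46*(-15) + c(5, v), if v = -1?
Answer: -680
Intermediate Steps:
c(N, s) = 10 (c(N, s) = 7 + 3 = 10)
46*(-15) + c(5, v) = 46*(-15) + 10 = -690 + 10 = -680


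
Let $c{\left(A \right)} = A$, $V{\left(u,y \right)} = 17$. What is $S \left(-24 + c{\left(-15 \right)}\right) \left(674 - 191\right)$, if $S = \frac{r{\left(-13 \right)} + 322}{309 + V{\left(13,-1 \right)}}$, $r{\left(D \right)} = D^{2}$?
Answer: $- \frac{9248967}{326} \approx -28371.0$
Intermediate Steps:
$S = \frac{491}{326}$ ($S = \frac{\left(-13\right)^{2} + 322}{309 + 17} = \frac{169 + 322}{326} = 491 \cdot \frac{1}{326} = \frac{491}{326} \approx 1.5061$)
$S \left(-24 + c{\left(-15 \right)}\right) \left(674 - 191\right) = \frac{491 \left(-24 - 15\right) \left(674 - 191\right)}{326} = \frac{491 \left(\left(-39\right) 483\right)}{326} = \frac{491}{326} \left(-18837\right) = - \frac{9248967}{326}$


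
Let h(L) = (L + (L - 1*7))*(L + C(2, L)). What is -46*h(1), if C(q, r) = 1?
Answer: 460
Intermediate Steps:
h(L) = (1 + L)*(-7 + 2*L) (h(L) = (L + (L - 1*7))*(L + 1) = (L + (L - 7))*(1 + L) = (L + (-7 + L))*(1 + L) = (-7 + 2*L)*(1 + L) = (1 + L)*(-7 + 2*L))
-46*h(1) = -46*(-7 - 5*1 + 2*1²) = -46*(-7 - 5 + 2*1) = -46*(-7 - 5 + 2) = -46*(-10) = 460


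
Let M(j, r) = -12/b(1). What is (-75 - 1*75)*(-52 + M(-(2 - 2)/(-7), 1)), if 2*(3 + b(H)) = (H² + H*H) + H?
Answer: 6600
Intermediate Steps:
b(H) = -3 + H² + H/2 (b(H) = -3 + ((H² + H*H) + H)/2 = -3 + ((H² + H²) + H)/2 = -3 + (2*H² + H)/2 = -3 + (H + 2*H²)/2 = -3 + (H² + H/2) = -3 + H² + H/2)
M(j, r) = 8 (M(j, r) = -12/(-3 + 1² + (½)*1) = -12/(-3 + 1 + ½) = -12/(-3/2) = -12*(-⅔) = 8)
(-75 - 1*75)*(-52 + M(-(2 - 2)/(-7), 1)) = (-75 - 1*75)*(-52 + 8) = (-75 - 75)*(-44) = -150*(-44) = 6600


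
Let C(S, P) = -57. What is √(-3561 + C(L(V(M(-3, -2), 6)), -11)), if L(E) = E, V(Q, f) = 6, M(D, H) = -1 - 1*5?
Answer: 3*I*√402 ≈ 60.15*I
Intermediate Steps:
M(D, H) = -6 (M(D, H) = -1 - 5 = -6)
√(-3561 + C(L(V(M(-3, -2), 6)), -11)) = √(-3561 - 57) = √(-3618) = 3*I*√402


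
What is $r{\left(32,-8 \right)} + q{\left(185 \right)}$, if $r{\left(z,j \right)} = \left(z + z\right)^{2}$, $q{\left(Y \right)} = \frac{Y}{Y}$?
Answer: $4097$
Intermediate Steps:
$q{\left(Y \right)} = 1$
$r{\left(z,j \right)} = 4 z^{2}$ ($r{\left(z,j \right)} = \left(2 z\right)^{2} = 4 z^{2}$)
$r{\left(32,-8 \right)} + q{\left(185 \right)} = 4 \cdot 32^{2} + 1 = 4 \cdot 1024 + 1 = 4096 + 1 = 4097$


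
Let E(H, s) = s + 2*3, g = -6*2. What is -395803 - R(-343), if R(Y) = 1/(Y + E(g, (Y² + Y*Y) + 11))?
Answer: -93002622517/234972 ≈ -3.9580e+5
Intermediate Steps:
g = -12
E(H, s) = 6 + s (E(H, s) = s + 6 = 6 + s)
R(Y) = 1/(17 + Y + 2*Y²) (R(Y) = 1/(Y + (6 + ((Y² + Y*Y) + 11))) = 1/(Y + (6 + ((Y² + Y²) + 11))) = 1/(Y + (6 + (2*Y² + 11))) = 1/(Y + (6 + (11 + 2*Y²))) = 1/(Y + (17 + 2*Y²)) = 1/(17 + Y + 2*Y²))
-395803 - R(-343) = -395803 - 1/(17 - 343 + 2*(-343)²) = -395803 - 1/(17 - 343 + 2*117649) = -395803 - 1/(17 - 343 + 235298) = -395803 - 1/234972 = -93002622517/234972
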